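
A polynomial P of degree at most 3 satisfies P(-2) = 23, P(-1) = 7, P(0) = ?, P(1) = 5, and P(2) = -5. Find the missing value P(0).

On equispaced nodes a degree-3 polynomial has vanishing fourth forward difference, so
  P(-2) - 4·P(-1) + 6·P(0) - 4·P(1) + P(2) = 0.
Substituting the known values and solving for P(0):
  6·P(0) = 30
  P(0) = 5.

5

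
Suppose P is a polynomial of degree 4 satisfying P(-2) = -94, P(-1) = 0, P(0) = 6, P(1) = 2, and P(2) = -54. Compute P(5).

Forward differences of the values at s = -2, -1, 0, 1, 2:
  P  : -94  0  6  2  -54
  Δ  : 94  6  -4  -56
  Δ^2: -88  -10  -52
  Δ^3: 78  -42
  Δ^4: -120
The fourth differences are constant, confirming degree 4.
Interpolating (Newton forward form) and evaluating at s = 5 gives P(5) = -2754.

-2754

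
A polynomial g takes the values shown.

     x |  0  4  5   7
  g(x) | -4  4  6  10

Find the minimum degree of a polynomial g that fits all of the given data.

1

Divided differences on the nodes 0, 4, 5, 7:
  order 0: -4  4  6  10
  order 1: 2  2  2
  order 2: 0  0
  order 3: 0
The order-1 divided differences are all 2 (nonzero) and every higher order vanishes, so the data lies on a polynomial of degree exactly 1.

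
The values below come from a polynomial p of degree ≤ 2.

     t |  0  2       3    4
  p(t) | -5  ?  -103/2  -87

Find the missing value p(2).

-26

The 3 known points determine the degree-2 polynomial uniquely.
Write p(t) = at^2 + bt + c. Substituting each data point gives a linear system:
  c = -5
  9a + 3b + c = -103/2
  16a + 4b + c = -87
Solving the system yields a = -5, b = -1/2, c = -5.
So p(t) = -5t² - (1/2)t - 5.
Then p(2) = -26.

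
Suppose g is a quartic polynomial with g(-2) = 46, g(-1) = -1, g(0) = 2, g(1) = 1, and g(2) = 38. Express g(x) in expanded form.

Write g(x) = ax^4 + bx^3 + cx^2 + dx + e. Substituting each data point gives a linear system:
  16a - 8b + 4c - 2d + e = 46
  a - b + c - d + e = -1
  e = 2
  a + b + c + d + e = 1
  16a + 8b + 4c + 2d + e = 38
Solving the system yields a = 4, b = -1, c = -6, d = 2, e = 2.
So g(x) = 4x^4 - x^3 - 6x^2 + 2x + 2.
Check: g(1) = 1. ✓

g(x) = 4x^4 - x^3 - 6x^2 + 2x + 2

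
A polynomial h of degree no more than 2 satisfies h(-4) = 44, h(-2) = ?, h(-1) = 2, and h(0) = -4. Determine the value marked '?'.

12

The 3 known points determine the degree-2 polynomial uniquely.
Write h(u) = au^2 + bu + c. Substituting each data point gives a linear system:
  16a - 4b + c = 44
  a - b + c = 2
  c = -4
Solving the system yields a = 2, b = -4, c = -4.
So h(u) = 2u^2 - 4u - 4.
Then h(-2) = 12.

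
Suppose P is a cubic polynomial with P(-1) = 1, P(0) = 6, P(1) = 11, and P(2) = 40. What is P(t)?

Using the Lagrange interpolation formula with nodes -1, 0, 1, 2:
  L_0(t) = t(t - 1)(t - 2) / -6
  L_1(t) = (t + 1)(t - 1)(t - 2) / 2
  L_2(t) = (t + 1)t(t - 2) / -2
  L_3(t) = (t + 1)t(t - 1) / 6
Then P(t) = 1·L_0(t) + 6·L_1(t) + 11·L_2(t) + 40·L_3(t).
Expanding and collecting terms gives P(t) = 4t^3 + t + 6.
Check: P(-1) = 1. ✓

P(t) = 4t^3 + t + 6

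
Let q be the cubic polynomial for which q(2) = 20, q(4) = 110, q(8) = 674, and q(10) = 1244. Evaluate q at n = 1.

2

Write q(n) = an^3 + bn^2 + cn + d. Substituting each data point gives a linear system:
  8a + 4b + 2c + d = 20
  64a + 16b + 4c + d = 110
  512a + 64b + 8c + d = 674
  1000a + 100b + 10c + d = 1244
Solving the system yields a = 1, b = 2, c = 5, d = -6.
So q(n) = n³ + 2n² + 5n - 6.
Then q(1) = 2.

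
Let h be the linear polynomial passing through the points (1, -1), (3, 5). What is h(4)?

8

Using the Lagrange interpolation formula with nodes 1, 3:
  L_0(u) = (u - 3) / -2
  L_1(u) = (u - 1) / 2
Then h(u) = -1·L_0(u) + 5·L_1(u).
Expanding and collecting terms gives h(u) = 3u - 4.
Evaluating at u = 4: h(4) = 8.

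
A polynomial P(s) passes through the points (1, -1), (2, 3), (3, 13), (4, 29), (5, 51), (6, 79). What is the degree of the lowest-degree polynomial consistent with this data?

Forward differences of the values at s = 1, 2, 3, 4, 5, 6:
  P  : -1  3  13  29  51  79
  Δ  : 4  10  16  22  28
  Δ^2: 6  6  6  6
  Δ^3: 0  0  0
  Δ^4: 0  0
  Δ^5: 0
The second differences are constant (6) and nonzero, while all higher differences vanish, so the minimal degree is 2.

2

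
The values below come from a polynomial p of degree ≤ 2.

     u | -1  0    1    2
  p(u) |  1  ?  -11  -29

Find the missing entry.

On equispaced nodes a degree-2 polynomial has vanishing third forward difference, so
  - p(-1) + 3·p(0) - 3·p(1) + p(2) = 0.
Substituting the known values and solving for p(0):
  3·p(0) = -3
  p(0) = -1.

-1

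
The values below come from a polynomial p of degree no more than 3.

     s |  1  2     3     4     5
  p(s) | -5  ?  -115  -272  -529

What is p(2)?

On equispaced nodes a degree-3 polynomial has vanishing fourth forward difference, so
  p(1) - 4·p(2) + 6·p(3) - 4·p(4) + p(5) = 0.
Substituting the known values and solving for p(2):
  -4·p(2) = 136
  p(2) = -34.

-34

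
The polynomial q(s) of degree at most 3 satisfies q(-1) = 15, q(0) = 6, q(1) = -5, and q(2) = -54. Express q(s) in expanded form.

q(s) = -6s^3 - s^2 - 4s + 6

Write q(s) = as^3 + bs^2 + cs + d. Substituting each data point gives a linear system:
  -a + b - c + d = 15
  d = 6
  a + b + c + d = -5
  8a + 4b + 2c + d = -54
Solving the system yields a = -6, b = -1, c = -4, d = 6.
So q(s) = -6s³ - s² - 4s + 6.
Check: q(0) = 6. ✓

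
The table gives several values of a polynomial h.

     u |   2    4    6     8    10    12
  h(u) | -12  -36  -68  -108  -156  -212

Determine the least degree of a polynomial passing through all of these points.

Forward differences of the values at u = 2, 4, 6, 8, 10, 12:
  h  : -12  -36  -68  -108  -156  -212
  Δ  : -24  -32  -40  -48  -56
  Δ^2: -8  -8  -8  -8
  Δ^3: 0  0  0
  Δ^4: 0  0
  Δ^5: 0
The second differences are constant (-8) and nonzero, while all higher differences vanish, so the minimal degree is 2.

2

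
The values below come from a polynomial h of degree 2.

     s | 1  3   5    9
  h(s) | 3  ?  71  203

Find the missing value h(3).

The 3 known points determine the degree-2 polynomial uniquely.
Write h(s) = as^2 + bs + c. Substituting each data point gives a linear system:
  a + b + c = 3
  25a + 5b + c = 71
  81a + 9b + c = 203
Solving the system yields a = 2, b = 5, c = -4.
So h(s) = 2s² + 5s - 4.
Then h(3) = 29.

29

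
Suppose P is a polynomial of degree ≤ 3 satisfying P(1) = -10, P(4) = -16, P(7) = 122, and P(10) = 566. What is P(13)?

Using the Lagrange interpolation formula with nodes 1, 4, 7, 10:
  L_0(t) = (t - 4)(t - 7)(t - 10) / -162
  L_1(t) = (t - 1)(t - 7)(t - 10) / 54
  L_2(t) = (t - 1)(t - 4)(t - 10) / -54
  L_3(t) = (t - 1)(t - 4)(t - 7) / 162
Then P(t) = -10·L_0(t) - 16·L_1(t) + 122·L_2(t) + 566·L_3(t).
Expanding and collecting terms gives P(t) = t^3 - 4t^2 - 3t - 4.
Evaluating at t = 13: P(13) = 1478.

1478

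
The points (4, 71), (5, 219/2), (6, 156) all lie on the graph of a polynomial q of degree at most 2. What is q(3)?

Write q(u) = au^2 + bu + c. Substituting each data point gives a linear system:
  16a + 4b + c = 71
  25a + 5b + c = 219/2
  36a + 6b + c = 156
Solving the system yields a = 4, b = 5/2, c = -3.
So q(u) = 4u^2 + (5/2)u - 3.
Then q(3) = 81/2.

81/2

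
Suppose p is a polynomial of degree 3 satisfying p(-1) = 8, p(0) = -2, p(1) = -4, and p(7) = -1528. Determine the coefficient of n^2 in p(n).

4

Write p(n) = an^3 + bn^2 + cn + d. Substituting each data point gives a linear system:
  -a + b - c + d = 8
  d = -2
  a + b + c + d = -4
  343a + 49b + 7c + d = -1528
Solving the system yields a = -5, b = 4, c = -1, d = -2.
So p(n) = -5n^3 + 4n^2 - n - 2.
The coefficient of n^2 is 4.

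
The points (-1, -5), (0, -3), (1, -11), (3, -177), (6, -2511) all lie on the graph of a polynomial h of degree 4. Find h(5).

-1223

Write h(n) = an^4 + bn^3 + cn^2 + dn + e. Substituting each data point gives a linear system:
  a - b + c - d + e = -5
  e = -3
  a + b + c + d + e = -11
  81a + 27b + 9c + 3d + e = -177
  1296a + 216b + 36c + 6d + e = -2511
Solving the system yields a = -2, b = 1, c = -3, d = -4, e = -3.
So h(n) = -2n^4 + n^3 - 3n^2 - 4n - 3.
Then h(5) = -1223.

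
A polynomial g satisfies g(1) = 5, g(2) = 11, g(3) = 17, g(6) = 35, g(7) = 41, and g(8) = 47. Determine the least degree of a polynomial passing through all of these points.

Divided differences on the nodes 1, 2, 3, 6, 7, 8:
  order 0: 5  11  17  35  41  47
  order 1: 6  6  6  6  6
  order 2: 0  0  0  0
  order 3: 0  0  0
  order 4: 0  0
  order 5: 0
The order-1 divided differences are all 6 (nonzero) and every higher order vanishes, so the data lies on a polynomial of degree exactly 1.

1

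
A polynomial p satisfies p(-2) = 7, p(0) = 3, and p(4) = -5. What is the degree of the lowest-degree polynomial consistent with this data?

Divided differences on the nodes -2, 0, 4:
  order 0: 7  3  -5
  order 1: -2  -2
  order 2: 0
The order-1 divided differences are all -2 (nonzero) and every higher order vanishes, so the data lies on a polynomial of degree exactly 1.

1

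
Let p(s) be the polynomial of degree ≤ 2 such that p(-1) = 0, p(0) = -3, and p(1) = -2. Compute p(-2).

Write p(s) = as^2 + bs + c. Substituting each data point gives a linear system:
  a - b + c = 0
  c = -3
  a + b + c = -2
Solving the system yields a = 2, b = -1, c = -3.
So p(s) = 2s^2 - s - 3.
Then p(-2) = 7.

7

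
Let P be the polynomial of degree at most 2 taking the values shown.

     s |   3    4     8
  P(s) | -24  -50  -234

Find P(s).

Using the Lagrange interpolation formula with nodes 3, 4, 8:
  L_0(s) = (s - 4)(s - 8) / 5
  L_1(s) = (s - 3)(s - 8) / -4
  L_2(s) = (s - 3)(s - 4) / 20
Then P(s) = -24·L_0(s) - 50·L_1(s) - 234·L_2(s).
Expanding and collecting terms gives P(s) = -4s^2 + 2s + 6.
Check: P(4) = -50. ✓

P(s) = -4s^2 + 2s + 6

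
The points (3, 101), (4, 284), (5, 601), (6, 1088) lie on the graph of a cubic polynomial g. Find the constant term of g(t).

-4

Write g(t) = at^3 + bt^2 + ct + d. Substituting each data point gives a linear system:
  27a + 9b + 3c + d = 101
  64a + 16b + 4c + d = 284
  125a + 25b + 5c + d = 601
  216a + 36b + 6c + d = 1088
Solving the system yields a = 6, b = -5, c = -4, d = -4.
So g(t) = 6t³ - 5t² - 4t - 4.
The constant term is -4.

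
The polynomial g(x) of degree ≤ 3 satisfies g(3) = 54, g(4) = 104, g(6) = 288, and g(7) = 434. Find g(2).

24

Write g(x) = ax^3 + bx^2 + cx + d. Substituting each data point gives a linear system:
  27a + 9b + 3c + d = 54
  64a + 16b + 4c + d = 104
  216a + 36b + 6c + d = 288
  343a + 49b + 7c + d = 434
Solving the system yields a = 1, b = 1, c = 6, d = 0.
So g(x) = x^3 + x^2 + 6x.
Then g(2) = 24.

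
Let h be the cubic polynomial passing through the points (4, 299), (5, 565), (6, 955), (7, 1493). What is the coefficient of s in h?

Write h(s) = as^3 + bs^2 + cs + d. Substituting each data point gives a linear system:
  64a + 16b + 4c + d = 299
  125a + 25b + 5c + d = 565
  216a + 36b + 6c + d = 955
  343a + 49b + 7c + d = 1493
Solving the system yields a = 4, b = 2, c = 4, d = -5.
So h(s) = 4s^3 + 2s^2 + 4s - 5.
The coefficient of s is 4.

4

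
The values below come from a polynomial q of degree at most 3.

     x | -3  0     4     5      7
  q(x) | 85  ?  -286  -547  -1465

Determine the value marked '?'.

The 4 known points determine the degree-3 polynomial uniquely.
Write q(x) = ax^3 + bx^2 + cx + d. Substituting each data point gives a linear system:
  -27a + 9b - 3c + d = 85
  64a + 16b + 4c + d = -286
  125a + 25b + 5c + d = -547
  343a + 49b + 7c + d = -1465
Solving the system yields a = -4, b = -2, c = 1, d = -2.
So q(x) = -4x^3 - 2x^2 + x - 2.
Then q(0) = -2.

-2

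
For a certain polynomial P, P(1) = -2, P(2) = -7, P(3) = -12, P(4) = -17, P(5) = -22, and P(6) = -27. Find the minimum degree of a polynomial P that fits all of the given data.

1

Forward differences of the values at s = 1, 2, 3, 4, 5, 6:
  P  : -2  -7  -12  -17  -22  -27
  Δ  : -5  -5  -5  -5  -5
  Δ^2: 0  0  0  0
  Δ^3: 0  0  0
  Δ^4: 0  0
  Δ^5: 0
The first differences are constant (-5) and nonzero, while all higher differences vanish, so the minimal degree is 1.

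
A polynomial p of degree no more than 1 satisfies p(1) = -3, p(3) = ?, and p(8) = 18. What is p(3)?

3

The 2 known points determine the degree-1 polynomial uniquely.
Write p(u) = au + b. Substituting each data point gives a linear system:
  a + b = -3
  8a + b = 18
Solving the system yields a = 3, b = -6.
So p(u) = 3u - 6.
Then p(3) = 3.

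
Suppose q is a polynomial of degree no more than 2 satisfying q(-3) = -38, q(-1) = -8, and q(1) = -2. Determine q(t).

Using the Lagrange interpolation formula with nodes -3, -1, 1:
  L_0(t) = (t + 1)(t - 1) / 8
  L_1(t) = (t + 3)(t - 1) / -4
  L_2(t) = (t + 3)(t + 1) / 8
Then q(t) = -38·L_0(t) - 8·L_1(t) - 2·L_2(t).
Expanding and collecting terms gives q(t) = -3t^2 + 3t - 2.
Check: q(-1) = -8. ✓

q(t) = -3t^2 + 3t - 2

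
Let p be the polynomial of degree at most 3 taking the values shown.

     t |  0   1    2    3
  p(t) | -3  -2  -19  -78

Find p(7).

-1214

Write p(t) = at^3 + bt^2 + ct + d. Substituting each data point gives a linear system:
  d = -3
  a + b + c + d = -2
  8a + 4b + 2c + d = -19
  27a + 9b + 3c + d = -78
Solving the system yields a = -4, b = 3, c = 2, d = -3.
So p(t) = -4t^3 + 3t^2 + 2t - 3.
Then p(7) = -1214.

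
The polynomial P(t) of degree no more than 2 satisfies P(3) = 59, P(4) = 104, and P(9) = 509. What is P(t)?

P(t) = 6t^2 + 3t - 4

Write P(t) = at^2 + bt + c. Substituting each data point gives a linear system:
  9a + 3b + c = 59
  16a + 4b + c = 104
  81a + 9b + c = 509
Solving the system yields a = 6, b = 3, c = -4.
So P(t) = 6t^2 + 3t - 4.
Check: P(9) = 509. ✓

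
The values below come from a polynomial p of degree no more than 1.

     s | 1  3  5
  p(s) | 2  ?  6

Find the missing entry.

4

On equispaced nodes a degree-1 polynomial has vanishing second forward difference, so
  p(1) - 2·p(3) + p(5) = 0.
Substituting the known values and solving for p(3):
  -2·p(3) = -8
  p(3) = 4.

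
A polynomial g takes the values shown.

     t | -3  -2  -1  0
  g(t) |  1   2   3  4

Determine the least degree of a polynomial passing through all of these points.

1

Forward differences of the values at t = -3, -2, -1, 0:
  g  : 1  2  3  4
  Δ  : 1  1  1
  Δ^2: 0  0
  Δ^3: 0
The first differences are constant (1) and nonzero, while all higher differences vanish, so the minimal degree is 1.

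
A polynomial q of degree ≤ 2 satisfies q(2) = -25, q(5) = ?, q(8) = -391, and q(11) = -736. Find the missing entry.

The 3 known points determine the degree-2 polynomial uniquely.
Write q(x) = ax^2 + bx + c. Substituting each data point gives a linear system:
  4a + 2b + c = -25
  64a + 8b + c = -391
  121a + 11b + c = -736
Solving the system yields a = -6, b = -1, c = 1.
So q(x) = -6x² - x + 1.
Then q(5) = -154.

-154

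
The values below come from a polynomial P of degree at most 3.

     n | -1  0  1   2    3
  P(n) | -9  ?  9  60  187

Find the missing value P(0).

-2

The 4 known points determine the degree-3 polynomial uniquely.
Write P(n) = an^3 + bn^2 + cn + d. Substituting each data point gives a linear system:
  -a + b - c + d = -9
  a + b + c + d = 9
  8a + 4b + 2c + d = 60
  27a + 9b + 3c + d = 187
Solving the system yields a = 6, b = 2, c = 3, d = -2.
So P(n) = 6n^3 + 2n^2 + 3n - 2.
Then P(0) = -2.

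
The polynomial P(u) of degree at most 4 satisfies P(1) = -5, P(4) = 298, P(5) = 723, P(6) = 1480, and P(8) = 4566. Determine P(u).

Write P(u) = au^4 + bu^3 + cu^2 + du + e. Substituting each data point gives a linear system:
  a + b + c + d + e = -5
  256a + 64b + 16c + 4d + e = 298
  625a + 125b + 25c + 5d + e = 723
  1296a + 216b + 36c + 6d + e = 1480
  4096a + 512b + 64c + 8d + e = 4566
Solving the system yields a = 1, b = 1, c = 0, d = -5, e = -2.
So P(u) = u^4 + u^3 - 5u - 2.
Check: P(1) = -5. ✓

P(u) = u^4 + u^3 - 5u - 2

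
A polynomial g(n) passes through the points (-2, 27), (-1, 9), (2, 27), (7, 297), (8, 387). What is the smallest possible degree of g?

2

Divided differences on the nodes -2, -1, 2, 7, 8:
  order 0: 27  9  27  297  387
  order 1: -18  6  54  90
  order 2: 6  6  6
  order 3: 0  0
  order 4: 0
The order-2 divided differences are all 6 (nonzero) and every higher order vanishes, so the data lies on a polynomial of degree exactly 2.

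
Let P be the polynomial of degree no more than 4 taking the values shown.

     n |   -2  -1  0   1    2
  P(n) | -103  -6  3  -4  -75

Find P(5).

-2952

Using the Lagrange interpolation formula with nodes -2, -1, 0, 1, 2:
  L_0(n) = (n + 1)n(n - 1)(n - 2) / 24
  L_1(n) = (n + 2)n(n - 1)(n - 2) / -6
  L_2(n) = (n + 2)(n + 1)(n - 1)(n - 2) / 4
  L_3(n) = (n + 2)(n + 1)n(n - 2) / -6
  L_4(n) = (n + 2)(n + 1)n(n - 1) / 24
Then P(n) = -103·L_0(n) - 6·L_1(n) + 3·L_2(n) - 4·L_3(n) - 75·L_4(n).
Expanding and collecting terms gives P(n) = -5n^4 + 2n^3 - 3n^2 - n + 3.
Evaluating at n = 5: P(5) = -2952.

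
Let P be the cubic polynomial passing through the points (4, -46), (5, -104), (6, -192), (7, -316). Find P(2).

Forward differences of the values at t = 4, 5, 6, 7:
  P  : -46  -104  -192  -316
  Δ  : -58  -88  -124
  Δ^2: -30  -36
  Δ^3: -6
The third differences are constant, confirming degree 3.
Interpolating (Newton forward form) and evaluating at t = 2 gives P(2) = 4.

4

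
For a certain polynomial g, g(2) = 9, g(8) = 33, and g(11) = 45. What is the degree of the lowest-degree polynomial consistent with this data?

1

Divided differences on the nodes 2, 8, 11:
  order 0: 9  33  45
  order 1: 4  4
  order 2: 0
The order-1 divided differences are all 4 (nonzero) and every higher order vanishes, so the data lies on a polynomial of degree exactly 1.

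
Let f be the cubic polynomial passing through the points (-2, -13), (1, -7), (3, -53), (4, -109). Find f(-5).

Using the Lagrange interpolation formula with nodes -2, 1, 3, 4:
  L_0(t) = (t - 1)(t - 3)(t - 4) / -90
  L_1(t) = (t + 2)(t - 3)(t - 4) / 18
  L_2(t) = (t + 2)(t - 1)(t - 4) / -10
  L_3(t) = (t + 2)(t - 1)(t - 3) / 18
Then f(t) = -13·L_0(t) - 7·L_1(t) - 53·L_2(t) - 109·L_3(t).
Expanding and collecting terms gives f(t) = -t^3 - 3t^2 + 2t - 5.
Evaluating at t = -5: f(-5) = 35.

35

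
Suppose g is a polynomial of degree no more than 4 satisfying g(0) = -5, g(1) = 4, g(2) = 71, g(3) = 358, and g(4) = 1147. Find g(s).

Write g(s) = as^4 + bs^3 + cs^2 + ds + e. Substituting each data point gives a linear system:
  e = -5
  a + b + c + d + e = 4
  16a + 8b + 4c + 2d + e = 71
  81a + 27b + 9c + 3d + e = 358
  256a + 64b + 16c + 4d + e = 1147
Solving the system yields a = 5, b = -3, c = 3, d = 4, e = -5.
So g(s) = 5s^4 - 3s^3 + 3s^2 + 4s - 5.
Check: g(3) = 358. ✓

g(s) = 5s^4 - 3s^3 + 3s^2 + 4s - 5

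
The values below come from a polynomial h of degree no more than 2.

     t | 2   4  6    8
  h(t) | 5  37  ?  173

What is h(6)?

93

The 3 known points determine the degree-2 polynomial uniquely.
Write h(t) = at^2 + bt + c. Substituting each data point gives a linear system:
  4a + 2b + c = 5
  16a + 4b + c = 37
  64a + 8b + c = 173
Solving the system yields a = 3, b = -2, c = -3.
So h(t) = 3t^2 - 2t - 3.
Then h(6) = 93.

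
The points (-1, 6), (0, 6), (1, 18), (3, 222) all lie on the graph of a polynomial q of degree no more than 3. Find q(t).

q(t) = 6t^3 + 6t^2 + 6

Write q(t) = at^3 + bt^2 + ct + d. Substituting each data point gives a linear system:
  -a + b - c + d = 6
  d = 6
  a + b + c + d = 18
  27a + 9b + 3c + d = 222
Solving the system yields a = 6, b = 6, c = 0, d = 6.
So q(t) = 6t^3 + 6t^2 + 6.
Check: q(-1) = 6. ✓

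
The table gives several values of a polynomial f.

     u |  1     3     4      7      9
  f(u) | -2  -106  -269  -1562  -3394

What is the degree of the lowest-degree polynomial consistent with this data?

Divided differences on the nodes 1, 3, 4, 7, 9:
  order 0: -2  -106  -269  -1562  -3394
  order 1: -52  -163  -431  -916
  order 2: -37  -67  -97
  order 3: -5  -5
  order 4: 0
The order-3 divided differences are all -5 (nonzero) and every higher order vanishes, so the data lies on a polynomial of degree exactly 3.

3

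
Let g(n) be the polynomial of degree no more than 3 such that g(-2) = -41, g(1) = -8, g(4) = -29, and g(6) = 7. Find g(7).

Using the Lagrange interpolation formula with nodes -2, 1, 4, 6:
  L_0(n) = (n - 1)(n - 4)(n - 6) / -144
  L_1(n) = (n + 2)(n - 4)(n - 6) / 45
  L_2(n) = (n + 2)(n - 1)(n - 6) / -36
  L_3(n) = (n + 2)(n - 1)(n - 4) / 80
Then g(n) = -41·L_0(n) - 8·L_1(n) - 29·L_2(n) + 7·L_3(n).
Expanding and collecting terms gives g(n) = n³ - 6n² + 2n - 5.
Evaluating at n = 7: g(7) = 58.

58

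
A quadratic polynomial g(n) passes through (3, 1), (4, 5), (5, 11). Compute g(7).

Forward differences of the values at n = 3, 4, 5:
  g  : 1  5  11
  Δ  : 4  6
  Δ^2: 2
The second differences are constant, confirming degree 2.
Interpolating (Newton forward form) and evaluating at n = 7 gives g(7) = 29.

29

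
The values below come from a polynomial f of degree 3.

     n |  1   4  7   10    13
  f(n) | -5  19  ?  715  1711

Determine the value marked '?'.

On equispaced nodes a degree-3 polynomial has vanishing fourth forward difference, so
  f(1) - 4·f(4) + 6·f(7) - 4·f(10) + f(13) = 0.
Substituting the known values and solving for f(7):
  6·f(7) = 1230
  f(7) = 205.

205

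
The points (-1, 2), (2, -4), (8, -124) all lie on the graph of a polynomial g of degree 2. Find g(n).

Using the Lagrange interpolation formula with nodes -1, 2, 8:
  L_0(n) = (n - 2)(n - 8) / 27
  L_1(n) = (n + 1)(n - 8) / -18
  L_2(n) = (n + 1)(n - 2) / 54
Then g(n) = 2·L_0(n) - 4·L_1(n) - 124·L_2(n).
Expanding and collecting terms gives g(n) = -2n^2 + 4.
Check: g(2) = -4. ✓

g(n) = -2n^2 + 4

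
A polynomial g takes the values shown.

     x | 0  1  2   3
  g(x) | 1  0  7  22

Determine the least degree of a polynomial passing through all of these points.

Forward differences of the values at x = 0, 1, 2, 3:
  g  : 1  0  7  22
  Δ  : -1  7  15
  Δ^2: 8  8
  Δ^3: 0
The second differences are constant (8) and nonzero, while all higher differences vanish, so the minimal degree is 2.

2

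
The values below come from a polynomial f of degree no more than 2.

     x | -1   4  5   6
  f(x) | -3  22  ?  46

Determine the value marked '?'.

33

The 3 known points determine the degree-2 polynomial uniquely.
Write f(x) = ax^2 + bx + c. Substituting each data point gives a linear system:
  a - b + c = -3
  16a + 4b + c = 22
  36a + 6b + c = 46
Solving the system yields a = 1, b = 2, c = -2.
So f(x) = x^2 + 2x - 2.
Then f(5) = 33.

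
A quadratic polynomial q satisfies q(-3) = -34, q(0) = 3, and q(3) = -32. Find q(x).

Using the Lagrange interpolation formula with nodes -3, 0, 3:
  L_0(x) = x(x - 3) / 18
  L_1(x) = (x + 3)(x - 3) / -9
  L_2(x) = (x + 3)x / 18
Then q(x) = -34·L_0(x) + 3·L_1(x) - 32·L_2(x).
Expanding and collecting terms gives q(x) = -4x^2 + (1/3)x + 3.
Check: q(-3) = -34. ✓

q(x) = -4x^2 + (1/3)x + 3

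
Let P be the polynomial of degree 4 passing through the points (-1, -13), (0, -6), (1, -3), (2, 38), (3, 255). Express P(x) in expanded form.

Write P(x) = ax^4 + bx^3 + cx^2 + dx + e. Substituting each data point gives a linear system:
  a - b + c - d + e = -13
  e = -6
  a + b + c + d + e = -3
  16a + 8b + 4c + 2d + e = 38
  81a + 27b + 9c + 3d + e = 255
Solving the system yields a = 4, b = -1, c = -6, d = 6, e = -6.
So P(x) = 4x⁴ - x³ - 6x² + 6x - 6.
Check: P(3) = 255. ✓

P(x) = 4x^4 - x^3 - 6x^2 + 6x - 6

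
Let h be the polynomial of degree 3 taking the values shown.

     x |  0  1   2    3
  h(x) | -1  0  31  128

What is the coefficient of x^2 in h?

-3

Write h(x) = ax^3 + bx^2 + cx + d. Substituting each data point gives a linear system:
  d = -1
  a + b + c + d = 0
  8a + 4b + 2c + d = 31
  27a + 9b + 3c + d = 128
Solving the system yields a = 6, b = -3, c = -2, d = -1.
So h(x) = 6x^3 - 3x^2 - 2x - 1.
The coefficient of x^2 is -3.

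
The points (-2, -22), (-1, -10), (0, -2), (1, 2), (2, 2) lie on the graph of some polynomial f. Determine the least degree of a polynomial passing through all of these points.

2

Forward differences of the values at t = -2, -1, 0, 1, 2:
  f  : -22  -10  -2  2  2
  Δ  : 12  8  4  0
  Δ^2: -4  -4  -4
  Δ^3: 0  0
  Δ^4: 0
The second differences are constant (-4) and nonzero, while all higher differences vanish, so the minimal degree is 2.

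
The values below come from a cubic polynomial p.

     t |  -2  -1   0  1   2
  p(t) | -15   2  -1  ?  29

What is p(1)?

On equispaced nodes a degree-3 polynomial has vanishing fourth forward difference, so
  p(-2) - 4·p(-1) + 6·p(0) - 4·p(1) + p(2) = 0.
Substituting the known values and solving for p(1):
  -4·p(1) = 0
  p(1) = 0.

0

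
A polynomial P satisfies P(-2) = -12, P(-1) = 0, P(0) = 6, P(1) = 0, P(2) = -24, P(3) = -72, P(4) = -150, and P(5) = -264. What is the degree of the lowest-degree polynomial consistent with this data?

Forward differences of the values at n = -2, -1, 0, 1, 2, 3, 4, 5:
  P  : -12  0  6  0  -24  -72  -150  -264
  Δ  : 12  6  -6  -24  -48  -78  -114
  Δ^2: -6  -12  -18  -24  -30  -36
  Δ^3: -6  -6  -6  -6  -6
  Δ^4: 0  0  0  0
  Δ^5: 0  0  0
  Δ^6: 0  0
  Δ^7: 0
The third differences are constant (-6) and nonzero, while all higher differences vanish, so the minimal degree is 3.

3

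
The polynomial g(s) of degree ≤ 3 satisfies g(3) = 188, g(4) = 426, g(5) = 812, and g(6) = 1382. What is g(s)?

g(s) = 6s^3 + 2s^2 + 2s + 2

Write g(s) = as^3 + bs^2 + cs + d. Substituting each data point gives a linear system:
  27a + 9b + 3c + d = 188
  64a + 16b + 4c + d = 426
  125a + 25b + 5c + d = 812
  216a + 36b + 6c + d = 1382
Solving the system yields a = 6, b = 2, c = 2, d = 2.
So g(s) = 6s³ + 2s² + 2s + 2.
Check: g(3) = 188. ✓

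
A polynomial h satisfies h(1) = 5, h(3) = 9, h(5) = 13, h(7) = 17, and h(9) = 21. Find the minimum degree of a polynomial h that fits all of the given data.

Forward differences of the values at t = 1, 3, 5, 7, 9:
  h  : 5  9  13  17  21
  Δ  : 4  4  4  4
  Δ^2: 0  0  0
  Δ^3: 0  0
  Δ^4: 0
The first differences are constant (4) and nonzero, while all higher differences vanish, so the minimal degree is 1.

1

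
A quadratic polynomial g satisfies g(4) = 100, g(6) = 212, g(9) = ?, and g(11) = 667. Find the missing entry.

The 3 known points determine the degree-2 polynomial uniquely.
Write g(t) = at^2 + bt + c. Substituting each data point gives a linear system:
  16a + 4b + c = 100
  36a + 6b + c = 212
  121a + 11b + c = 667
Solving the system yields a = 5, b = 6, c = -4.
So g(t) = 5t^2 + 6t - 4.
Then g(9) = 455.

455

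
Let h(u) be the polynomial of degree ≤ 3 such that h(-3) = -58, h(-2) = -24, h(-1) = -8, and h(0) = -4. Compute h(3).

Write h(u) = au^3 + bu^2 + cu + d. Substituting each data point gives a linear system:
  -27a + 9b - 3c + d = -58
  -8a + 4b - 2c + d = -24
  -a + b - c + d = -8
  d = -4
Solving the system yields a = 1, b = -3, c = 0, d = -4.
So h(u) = u³ - 3u² - 4.
Then h(3) = -4.

-4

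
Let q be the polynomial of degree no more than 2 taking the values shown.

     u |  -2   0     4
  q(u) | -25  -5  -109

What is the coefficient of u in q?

-2

Write q(u) = au^2 + bu + c. Substituting each data point gives a linear system:
  4a - 2b + c = -25
  c = -5
  16a + 4b + c = -109
Solving the system yields a = -6, b = -2, c = -5.
So q(u) = -6u^2 - 2u - 5.
The coefficient of u is -2.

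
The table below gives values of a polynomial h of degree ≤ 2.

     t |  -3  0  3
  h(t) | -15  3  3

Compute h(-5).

Using the Lagrange interpolation formula with nodes -3, 0, 3:
  L_0(t) = t(t - 3) / 18
  L_1(t) = (t + 3)(t - 3) / -9
  L_2(t) = (t + 3)t / 18
Then h(t) = -15·L_0(t) + 3·L_1(t) + 3·L_2(t).
Expanding and collecting terms gives h(t) = -t^2 + 3t + 3.
Evaluating at t = -5: h(-5) = -37.

-37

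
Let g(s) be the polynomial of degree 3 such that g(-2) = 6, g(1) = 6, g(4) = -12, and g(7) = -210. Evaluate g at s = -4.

76

Write g(s) = as^3 + bs^2 + cs + d. Substituting each data point gives a linear system:
  -8a + 4b - 2c + d = 6
  a + b + c + d = 6
  64a + 16b + 4c + d = -12
  343a + 49b + 7c + d = -210
Solving the system yields a = -1, b = 2, c = 5, d = 0.
So g(s) = -s³ + 2s² + 5s.
Then g(-4) = 76.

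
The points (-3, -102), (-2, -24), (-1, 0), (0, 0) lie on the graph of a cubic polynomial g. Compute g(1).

Forward differences of the values at s = -3, -2, -1, 0:
  g  : -102  -24  0  0
  Δ  : 78  24  0
  Δ^2: -54  -24
  Δ^3: 30
The third differences are constant, confirming degree 3.
Interpolating (Newton forward form) and evaluating at s = 1 gives g(1) = 6.

6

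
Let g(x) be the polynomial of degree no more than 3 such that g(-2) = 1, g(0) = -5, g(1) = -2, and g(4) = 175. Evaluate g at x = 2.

21

Using the Lagrange interpolation formula with nodes -2, 0, 1, 4:
  L_0(x) = x(x - 1)(x - 4) / -36
  L_1(x) = (x + 2)(x - 1)(x - 4) / 8
  L_2(x) = (x + 2)x(x - 4) / -9
  L_3(x) = (x + 2)x(x - 1) / 72
Then g(x) = 1·L_0(x) - 5·L_1(x) - 2·L_2(x) + 175·L_3(x).
Expanding and collecting terms gives g(x) = 2x^3 + 4x^2 - 3x - 5.
Evaluating at x = 2: g(2) = 21.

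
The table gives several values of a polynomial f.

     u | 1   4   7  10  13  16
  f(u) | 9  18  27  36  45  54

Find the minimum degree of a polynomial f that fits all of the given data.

1

Forward differences of the values at u = 1, 4, 7, 10, 13, 16:
  f  : 9  18  27  36  45  54
  Δ  : 9  9  9  9  9
  Δ^2: 0  0  0  0
  Δ^3: 0  0  0
  Δ^4: 0  0
  Δ^5: 0
The first differences are constant (9) and nonzero, while all higher differences vanish, so the minimal degree is 1.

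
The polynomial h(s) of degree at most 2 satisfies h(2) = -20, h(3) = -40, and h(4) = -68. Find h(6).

-148

Write h(s) = as^2 + bs + c. Substituting each data point gives a linear system:
  4a + 2b + c = -20
  9a + 3b + c = -40
  16a + 4b + c = -68
Solving the system yields a = -4, b = 0, c = -4.
So h(s) = -4s^2 - 4.
Then h(6) = -148.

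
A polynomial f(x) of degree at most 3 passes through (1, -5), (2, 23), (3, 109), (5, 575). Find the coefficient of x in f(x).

-4

Write f(x) = ax^3 + bx^2 + cx + d. Substituting each data point gives a linear system:
  a + b + c + d = -5
  8a + 4b + 2c + d = 23
  27a + 9b + 3c + d = 109
  125a + 25b + 5c + d = 575
Solving the system yields a = 5, b = -1, c = -4, d = -5.
So f(x) = 5x^3 - x^2 - 4x - 5.
The coefficient of x is -4.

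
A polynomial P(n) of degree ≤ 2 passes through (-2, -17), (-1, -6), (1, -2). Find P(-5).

Using the Lagrange interpolation formula with nodes -2, -1, 1:
  L_0(n) = (n + 1)(n - 1) / 3
  L_1(n) = (n + 2)(n - 1) / -2
  L_2(n) = (n + 2)(n + 1) / 6
Then P(n) = -17·L_0(n) - 6·L_1(n) - 2·L_2(n).
Expanding and collecting terms gives P(n) = -3n² + 2n - 1.
Evaluating at n = -5: P(-5) = -86.

-86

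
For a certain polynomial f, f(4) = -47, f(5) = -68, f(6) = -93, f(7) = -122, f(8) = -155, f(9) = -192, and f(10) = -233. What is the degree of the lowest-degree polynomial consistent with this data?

Forward differences of the values at u = 4, 5, 6, 7, 8, 9, 10:
  f  : -47  -68  -93  -122  -155  -192  -233
  Δ  : -21  -25  -29  -33  -37  -41
  Δ^2: -4  -4  -4  -4  -4
  Δ^3: 0  0  0  0
  Δ^4: 0  0  0
  Δ^5: 0  0
  Δ^6: 0
The second differences are constant (-4) and nonzero, while all higher differences vanish, so the minimal degree is 2.

2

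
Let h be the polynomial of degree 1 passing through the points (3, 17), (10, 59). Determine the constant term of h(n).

-1

Write h(n) = an + b. Substituting each data point gives a linear system:
  3a + b = 17
  10a + b = 59
Solving the system yields a = 6, b = -1.
So h(n) = 6n - 1.
The constant term is -1.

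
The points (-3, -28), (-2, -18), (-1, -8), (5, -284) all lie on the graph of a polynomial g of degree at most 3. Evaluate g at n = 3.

Write g(n) = an^3 + bn^2 + cn + d. Substituting each data point gives a linear system:
  -27a + 9b - 3c + d = -28
  -8a + 4b - 2c + d = -18
  -a + b - c + d = -8
  125a + 25b + 5c + d = -284
Solving the system yields a = -1, b = -6, c = -1, d = -4.
So g(n) = -n^3 - 6n^2 - n - 4.
Then g(3) = -88.

-88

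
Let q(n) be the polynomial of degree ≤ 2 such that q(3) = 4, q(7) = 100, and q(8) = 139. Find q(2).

-5

Write q(n) = an^2 + bn + c. Substituting each data point gives a linear system:
  9a + 3b + c = 4
  49a + 7b + c = 100
  64a + 8b + c = 139
Solving the system yields a = 3, b = -6, c = -5.
So q(n) = 3n² - 6n - 5.
Then q(2) = -5.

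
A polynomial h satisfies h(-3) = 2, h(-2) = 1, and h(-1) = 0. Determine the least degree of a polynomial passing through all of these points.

Forward differences of the values at s = -3, -2, -1:
  h  : 2  1  0
  Δ  : -1  -1
  Δ^2: 0
The first differences are constant (-1) and nonzero, while all higher differences vanish, so the minimal degree is 1.

1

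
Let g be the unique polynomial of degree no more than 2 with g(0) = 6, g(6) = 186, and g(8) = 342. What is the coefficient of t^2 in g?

Write g(t) = at^2 + bt + c. Substituting each data point gives a linear system:
  c = 6
  36a + 6b + c = 186
  64a + 8b + c = 342
Solving the system yields a = 6, b = -6, c = 6.
So g(t) = 6t^2 - 6t + 6.
The leading coefficient is 6.

6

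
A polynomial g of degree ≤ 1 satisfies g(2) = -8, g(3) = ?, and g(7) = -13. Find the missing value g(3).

-9

The 2 known points determine the degree-1 polynomial uniquely.
Write g(t) = at + b. Substituting each data point gives a linear system:
  2a + b = -8
  7a + b = -13
Solving the system yields a = -1, b = -6.
So g(t) = -t - 6.
Then g(3) = -9.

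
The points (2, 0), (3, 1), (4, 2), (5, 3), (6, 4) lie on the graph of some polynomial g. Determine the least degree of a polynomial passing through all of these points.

1

Forward differences of the values at x = 2, 3, 4, 5, 6:
  g  : 0  1  2  3  4
  Δ  : 1  1  1  1
  Δ^2: 0  0  0
  Δ^3: 0  0
  Δ^4: 0
The first differences are constant (1) and nonzero, while all higher differences vanish, so the minimal degree is 1.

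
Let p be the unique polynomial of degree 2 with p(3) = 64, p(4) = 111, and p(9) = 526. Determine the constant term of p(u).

Write p(u) = au^2 + bu + c. Substituting each data point gives a linear system:
  9a + 3b + c = 64
  16a + 4b + c = 111
  81a + 9b + c = 526
Solving the system yields a = 6, b = 5, c = -5.
So p(u) = 6u^2 + 5u - 5.
The constant term is -5.

-5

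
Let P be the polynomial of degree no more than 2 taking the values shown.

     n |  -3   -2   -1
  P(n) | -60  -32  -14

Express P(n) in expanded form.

P(n) = -5n^2 + 3n - 6

Using the Lagrange interpolation formula with nodes -3, -2, -1:
  L_0(n) = (n + 2)(n + 1) / 2
  L_1(n) = (n + 3)(n + 1) / -1
  L_2(n) = (n + 3)(n + 2) / 2
Then P(n) = -60·L_0(n) - 32·L_1(n) - 14·L_2(n).
Expanding and collecting terms gives P(n) = -5n² + 3n - 6.
Check: P(-3) = -60. ✓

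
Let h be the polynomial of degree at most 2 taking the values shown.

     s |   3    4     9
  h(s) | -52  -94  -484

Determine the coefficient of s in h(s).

0

Write h(s) = as^2 + bs + c. Substituting each data point gives a linear system:
  9a + 3b + c = -52
  16a + 4b + c = -94
  81a + 9b + c = -484
Solving the system yields a = -6, b = 0, c = 2.
So h(s) = -6s² + 2.
The coefficient of s is 0.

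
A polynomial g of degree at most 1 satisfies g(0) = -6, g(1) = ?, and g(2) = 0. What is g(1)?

On equispaced nodes a degree-1 polynomial has vanishing second forward difference, so
  g(0) - 2·g(1) + g(2) = 0.
Substituting the known values and solving for g(1):
  -2·g(1) = 6
  g(1) = -3.

-3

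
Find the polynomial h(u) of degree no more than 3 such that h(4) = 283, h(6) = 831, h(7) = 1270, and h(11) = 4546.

h(u) = 3u^3 + 4u^2 + 6u + 3

Using the Lagrange interpolation formula with nodes 4, 6, 7, 11:
  L_0(u) = (u - 6)(u - 7)(u - 11) / -42
  L_1(u) = (u - 4)(u - 7)(u - 11) / 10
  L_2(u) = (u - 4)(u - 6)(u - 11) / -12
  L_3(u) = (u - 4)(u - 6)(u - 7) / 140
Then h(u) = 283·L_0(u) + 831·L_1(u) + 1270·L_2(u) + 4546·L_3(u).
Expanding and collecting terms gives h(u) = 3u^3 + 4u^2 + 6u + 3.
Check: h(7) = 1270. ✓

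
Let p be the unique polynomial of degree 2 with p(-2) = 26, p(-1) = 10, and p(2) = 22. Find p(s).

Using the Lagrange interpolation formula with nodes -2, -1, 2:
  L_0(s) = (s + 1)(s - 2) / 4
  L_1(s) = (s + 2)(s - 2) / -3
  L_2(s) = (s + 2)(s + 1) / 12
Then p(s) = 26·L_0(s) + 10·L_1(s) + 22·L_2(s).
Expanding and collecting terms gives p(s) = 5s^2 - s + 4.
Check: p(2) = 22. ✓

p(s) = 5s^2 - s + 4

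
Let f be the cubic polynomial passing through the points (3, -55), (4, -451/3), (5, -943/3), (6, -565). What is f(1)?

Forward differences of the values at x = 3, 4, 5, 6:
  f  : -55  -451/3  -943/3  -565
  Δ  : -286/3  -164  -752/3
  Δ^2: -206/3  -260/3
  Δ^3: -18
The third differences are constant, confirming degree 3.
Interpolating (Newton forward form) and evaluating at x = 1 gives f(1) = 5/3.

5/3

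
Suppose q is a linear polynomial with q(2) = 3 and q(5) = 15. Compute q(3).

7

Write q(u) = au + b. Substituting each data point gives a linear system:
  2a + b = 3
  5a + b = 15
Solving the system yields a = 4, b = -5.
So q(u) = 4u - 5.
Then q(3) = 7.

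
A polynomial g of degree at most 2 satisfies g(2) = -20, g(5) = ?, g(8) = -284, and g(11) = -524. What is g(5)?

-116

The 3 known points determine the degree-2 polynomial uniquely.
Write g(n) = an^2 + bn + c. Substituting each data point gives a linear system:
  4a + 2b + c = -20
  64a + 8b + c = -284
  121a + 11b + c = -524
Solving the system yields a = -4, b = -4, c = 4.
So g(n) = -4n^2 - 4n + 4.
Then g(5) = -116.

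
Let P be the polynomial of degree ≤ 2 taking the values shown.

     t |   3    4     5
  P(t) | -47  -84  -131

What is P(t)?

P(t) = -5t^2 - 2t + 4

Using the Lagrange interpolation formula with nodes 3, 4, 5:
  L_0(t) = (t - 4)(t - 5) / 2
  L_1(t) = (t - 3)(t - 5) / -1
  L_2(t) = (t - 3)(t - 4) / 2
Then P(t) = -47·L_0(t) - 84·L_1(t) - 131·L_2(t).
Expanding and collecting terms gives P(t) = -5t^2 - 2t + 4.
Check: P(3) = -47. ✓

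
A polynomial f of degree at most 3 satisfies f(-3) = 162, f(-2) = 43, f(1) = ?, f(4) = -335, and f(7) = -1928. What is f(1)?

-2

The 4 known points determine the degree-3 polynomial uniquely.
Write f(s) = as^3 + bs^2 + cs + d. Substituting each data point gives a linear system:
  -27a + 9b - 3c + d = 162
  -8a + 4b - 2c + d = 43
  64a + 16b + 4c + d = -335
  343a + 49b + 7c + d = -1928
Solving the system yields a = -6, b = 2, c = 5, d = -3.
So f(s) = -6s^3 + 2s^2 + 5s - 3.
Then f(1) = -2.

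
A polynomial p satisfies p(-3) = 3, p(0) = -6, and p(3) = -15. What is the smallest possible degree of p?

Forward differences of the values at s = -3, 0, 3:
  p  : 3  -6  -15
  Δ  : -9  -9
  Δ^2: 0
The first differences are constant (-9) and nonzero, while all higher differences vanish, so the minimal degree is 1.

1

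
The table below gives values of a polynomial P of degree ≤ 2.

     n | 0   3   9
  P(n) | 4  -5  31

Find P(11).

Write P(n) = an^2 + bn + c. Substituting each data point gives a linear system:
  c = 4
  9a + 3b + c = -5
  81a + 9b + c = 31
Solving the system yields a = 1, b = -6, c = 4.
So P(n) = n^2 - 6n + 4.
Then P(11) = 59.

59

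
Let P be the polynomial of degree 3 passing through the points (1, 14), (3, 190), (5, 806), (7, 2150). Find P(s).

Using the Lagrange interpolation formula with nodes 1, 3, 5, 7:
  L_0(s) = (s - 3)(s - 5)(s - 7) / -48
  L_1(s) = (s - 1)(s - 5)(s - 7) / 16
  L_2(s) = (s - 1)(s - 3)(s - 7) / -16
  L_3(s) = (s - 1)(s - 3)(s - 5) / 48
Then P(s) = 14·L_0(s) + 190·L_1(s) + 806·L_2(s) + 2150·L_3(s).
Expanding and collecting terms gives P(s) = 6s^3 + s^2 + 6s + 1.
Check: P(1) = 14. ✓

P(s) = 6s^3 + s^2 + 6s + 1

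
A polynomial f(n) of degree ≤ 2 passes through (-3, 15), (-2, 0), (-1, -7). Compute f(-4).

38

Using the Lagrange interpolation formula with nodes -3, -2, -1:
  L_0(n) = (n + 2)(n + 1) / 2
  L_1(n) = (n + 3)(n + 1) / -1
  L_2(n) = (n + 3)(n + 2) / 2
Then f(n) = 15·L_0(n) + 0·L_1(n) - 7·L_2(n).
Expanding and collecting terms gives f(n) = 4n^2 + 5n - 6.
Evaluating at n = -4: f(-4) = 38.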